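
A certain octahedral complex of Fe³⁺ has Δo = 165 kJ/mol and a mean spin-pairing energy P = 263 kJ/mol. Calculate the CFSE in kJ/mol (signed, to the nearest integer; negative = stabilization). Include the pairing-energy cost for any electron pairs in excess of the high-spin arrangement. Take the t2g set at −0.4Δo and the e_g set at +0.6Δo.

0

Fe³⁺: group 8, so d-count = 8 − 3 = 5.
With Δo < P the complex is high-spin.
Configuration: t2g^3 e_g^2.
Orbital CFSE = 0.0Δo = 0.0 × 165 = 0 kJ/mol.
High-spin has no excess pairs, so no pairing correction applies.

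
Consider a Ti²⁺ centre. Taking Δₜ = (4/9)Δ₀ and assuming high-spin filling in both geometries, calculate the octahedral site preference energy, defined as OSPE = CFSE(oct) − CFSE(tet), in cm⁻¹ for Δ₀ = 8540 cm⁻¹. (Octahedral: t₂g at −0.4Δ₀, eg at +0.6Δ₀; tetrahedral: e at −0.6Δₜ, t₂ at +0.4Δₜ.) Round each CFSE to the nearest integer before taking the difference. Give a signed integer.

-2277

Group 4 minus oxidation state +2 gives a d² configuration for Ti²⁺.
Octahedral (high-spin): t2g^2 e_g^0, CFSE = 2(−0.4) + 0(+0.6) = -0.8Δ₀ = -0.8 × 8540 = -6832 cm⁻¹.
Tetrahedral: e^2 t2^0, CFSE = 2(−0.6) + 0(+0.4) = -1.2Δₜ = -1.2 × (4/9) × 8540 = -4555 cm⁻¹.
OSPE = CFSE(oct) − CFSE(tet) = -6832 − (-4555) = -2277 cm⁻¹.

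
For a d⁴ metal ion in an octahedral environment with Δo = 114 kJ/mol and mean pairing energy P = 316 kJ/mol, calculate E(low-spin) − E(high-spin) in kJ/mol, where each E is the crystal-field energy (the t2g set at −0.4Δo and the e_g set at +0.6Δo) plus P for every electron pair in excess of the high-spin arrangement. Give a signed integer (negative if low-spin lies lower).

202

High-spin d⁴ fills as t2g^3 e_g^1 with CFSE 3(−0.4) + 1(+0.6) = -0.6Δo = -68 kJ/mol.
For low-spin the configuration is t2g^4 e_g^0: orbital energy -1.6 × 114 = -182 kJ/mol, and 1 additional pair relative to high-spin adds 316 kJ/mol, giving 134 kJ/mol.
The difference is 134 − (-68) = 202 kJ/mol, so high-spin lies lower.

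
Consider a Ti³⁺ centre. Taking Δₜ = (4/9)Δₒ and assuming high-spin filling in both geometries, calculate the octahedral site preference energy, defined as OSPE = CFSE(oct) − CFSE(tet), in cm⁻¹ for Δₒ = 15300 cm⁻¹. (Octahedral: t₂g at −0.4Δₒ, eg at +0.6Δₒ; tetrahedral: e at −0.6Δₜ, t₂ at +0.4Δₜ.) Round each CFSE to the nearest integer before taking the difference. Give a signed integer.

Ti is in group 4, so Ti³⁺ is d¹ (4 − 3 = 1).
Octahedral high-spin t2g^1 e_g^0: CFSE = -0.4 × 15300 = -6120 cm⁻¹.
Tetrahedral: e^1 t2^0, CFSE = 1(−0.6) + 0(+0.4) = -0.6Δₜ = -0.6 × (4/9) × 15300 = -4080 cm⁻¹.
OSPE = CFSE(oct) − CFSE(tet) = -6120 − (-4080) = -2040 cm⁻¹.

-2040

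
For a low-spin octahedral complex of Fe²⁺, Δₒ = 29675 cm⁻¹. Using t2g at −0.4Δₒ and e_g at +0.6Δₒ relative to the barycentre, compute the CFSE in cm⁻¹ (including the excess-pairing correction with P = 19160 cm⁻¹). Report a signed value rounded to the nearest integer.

-32900

Fe²⁺: group 8, so d-count = 8 − 2 = 6.
The d⁶ electrons fill as t2g^6 e_g^0.
The orbital stabilization is -2.4Δₒ = -2.4 × 29675 = -71220 cm⁻¹.
Pairing penalty: 3 pairs vs 1 in the high-spin reference → 2 extra × P = 38320 cm⁻¹.
Net CFSE = -71220 + 38320 = -32900 cm⁻¹.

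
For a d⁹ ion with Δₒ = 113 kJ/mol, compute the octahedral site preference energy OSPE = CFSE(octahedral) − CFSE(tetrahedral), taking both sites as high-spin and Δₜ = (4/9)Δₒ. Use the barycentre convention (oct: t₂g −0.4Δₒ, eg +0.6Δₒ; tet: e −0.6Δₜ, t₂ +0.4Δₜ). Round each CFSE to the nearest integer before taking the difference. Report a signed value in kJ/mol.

-48

Octahedral (high-spin): t2g^6 e_g^3, CFSE = 6(−0.4) + 3(+0.6) = -0.6Δₒ = -0.6 × 113 = -68 kJ/mol.
Tetrahedral: e^4 t2^5, CFSE = 4(−0.6) + 5(+0.4) = -0.4Δₜ = -0.4 × (4/9) × 113 = -20 kJ/mol.
OSPE = -68 − (-20) = -48 kJ/mol.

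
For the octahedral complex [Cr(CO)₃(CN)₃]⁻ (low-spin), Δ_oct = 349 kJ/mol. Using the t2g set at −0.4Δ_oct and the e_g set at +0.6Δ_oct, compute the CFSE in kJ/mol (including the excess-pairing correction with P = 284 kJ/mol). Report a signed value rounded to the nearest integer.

-274

Ligand charges: 3×(+0) from CO and 3×(-1) from CN⁻ sum to -3; with overall charge -1, Cr is +2.
Cr is in group 6, so Cr²⁺ is d⁴ (6 − 2 = 4).
Configuration: t2g^4 e_g^0.
The orbital stabilization is -1.6Δ_oct = -1.6 × 349 = -558 kJ/mol.
Pairing penalty: 1 pair vs 0 in the high-spin reference → 1 extra × P = 284 kJ/mol.
Net CFSE = -558 + 284 = -274 kJ/mol.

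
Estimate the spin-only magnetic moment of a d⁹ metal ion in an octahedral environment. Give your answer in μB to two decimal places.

Configuration: t₂g⁶ eg³ → 1 unpaired electron.
μ(spin-only) = √[1(1+2)] = √3 ≈ 1.73 μB.

1.73 μB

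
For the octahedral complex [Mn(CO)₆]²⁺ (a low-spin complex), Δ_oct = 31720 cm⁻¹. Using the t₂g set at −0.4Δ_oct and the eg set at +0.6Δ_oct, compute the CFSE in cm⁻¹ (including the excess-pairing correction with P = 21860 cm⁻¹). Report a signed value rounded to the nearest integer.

CO is neutral, so the +2 overall charge sits on Mn: oxidation state +2.
Group 7 minus oxidation state +2 gives a d⁵ configuration for Mn²⁺.
Configuration: t₂g⁵ eg⁰.
The orbital stabilization is -2.0Δ_oct = -2.0 × 31720 = -63440 cm⁻¹.
Relative to high-spin t₂g³ eg² (0 paired), the low-spin configuration has 2 additional pairs, contributing +2 × 21860 = +43720 cm⁻¹.
Combining: -63440 + 43720 = -19720 cm⁻¹.

-19720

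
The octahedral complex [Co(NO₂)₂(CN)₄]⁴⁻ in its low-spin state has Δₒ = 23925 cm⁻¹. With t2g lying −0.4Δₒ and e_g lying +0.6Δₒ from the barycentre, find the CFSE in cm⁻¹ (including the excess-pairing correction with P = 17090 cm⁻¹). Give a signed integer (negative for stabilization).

Ligand charges: 2×(-1) from NO₂⁻ and 4×(-1) from CN⁻ sum to -6; with overall charge -4, Co is +2.
Co²⁺: group 9, so d-count = 9 − 2 = 7.
The d⁷ electrons fill as t2g^6 e_g^1.
The orbital stabilization is -1.8Δₒ = -1.8 × 23925 = -43065 cm⁻¹.
Pairing penalty: 3 pairs vs 2 in the high-spin reference → 1 extra × P = 17090 cm⁻¹.
Combining: -43065 + 17090 = -25975 cm⁻¹.

-25975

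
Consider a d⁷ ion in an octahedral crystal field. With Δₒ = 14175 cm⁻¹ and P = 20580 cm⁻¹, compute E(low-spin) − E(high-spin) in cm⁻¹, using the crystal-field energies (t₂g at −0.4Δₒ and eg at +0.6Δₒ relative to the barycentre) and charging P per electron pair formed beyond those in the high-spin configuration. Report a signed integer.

6405

High-spin d⁷ fills as t₂g⁵ eg² with CFSE 5(−0.4) + 2(+0.6) = -0.8Δₒ = -11340 cm⁻¹.
For low-spin the configuration is t₂g⁶ eg¹: orbital energy -1.8 × 14175 = -25515 cm⁻¹, and 1 additional pair relative to high-spin adds 20580 cm⁻¹, giving -4935 cm⁻¹.
The difference is -4935 − (-11340) = 6405 cm⁻¹, so high-spin lies lower.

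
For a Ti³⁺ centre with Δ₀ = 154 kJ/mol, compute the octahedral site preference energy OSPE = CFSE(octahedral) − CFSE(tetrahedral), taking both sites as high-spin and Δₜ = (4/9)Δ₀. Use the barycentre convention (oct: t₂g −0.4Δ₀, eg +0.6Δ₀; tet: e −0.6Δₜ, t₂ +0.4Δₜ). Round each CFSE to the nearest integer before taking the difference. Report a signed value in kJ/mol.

Group 4 minus oxidation state +3 gives a d¹ configuration for Ti³⁺.
Octahedral (high-spin): t₂g¹ eg⁰, CFSE = 1(−0.4) + 0(+0.6) = -0.4Δ₀ = -0.4 × 154 = -62 kJ/mol.
Tetrahedral: e¹ t₂⁰, CFSE = 1(−0.6) + 0(+0.4) = -0.6Δₜ = -0.6 × (4/9) × 154 = -41 kJ/mol.
OSPE = CFSE(oct) − CFSE(tet) = -62 − (-41) = -21 kJ/mol.

-21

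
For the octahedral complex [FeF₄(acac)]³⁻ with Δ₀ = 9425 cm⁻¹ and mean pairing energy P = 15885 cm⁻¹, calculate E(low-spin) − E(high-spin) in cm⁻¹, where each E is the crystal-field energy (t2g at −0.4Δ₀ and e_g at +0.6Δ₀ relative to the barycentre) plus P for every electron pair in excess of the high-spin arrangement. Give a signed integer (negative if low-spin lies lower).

Ligand charges: 4×(-1) from F⁻ and 1×(-1) from acac⁻ sum to -5; with overall charge -3, Fe is +2.
Group 8 minus oxidation state +2 gives a d⁶ configuration for Fe²⁺.
High-spin d⁶ fills as t2g^4 e_g^2 with CFSE 4(−0.4) + 2(+0.6) = -0.4Δ₀ = -3770 cm⁻¹.
Low-spin: t2g^6 e_g^0, orbital CFSE = -2.4Δ₀ = -22620 cm⁻¹; plus 2 excess pairs × P = +31770 cm⁻¹; total 9150 cm⁻¹.
The difference is 9150 − (-3770) = 12920 cm⁻¹, so high-spin lies lower.

12920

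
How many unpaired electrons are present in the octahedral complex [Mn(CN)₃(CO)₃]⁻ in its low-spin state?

Ligand charges: 3×(-1) from CN⁻ and 3×(+0) from CO sum to -3; with overall charge -1, Mn is +2.
Mn²⁺: group 7, so d-count = 7 − 2 = 5.
Configuration: t₂g⁵ eg⁰, giving 1 unpaired electron.

1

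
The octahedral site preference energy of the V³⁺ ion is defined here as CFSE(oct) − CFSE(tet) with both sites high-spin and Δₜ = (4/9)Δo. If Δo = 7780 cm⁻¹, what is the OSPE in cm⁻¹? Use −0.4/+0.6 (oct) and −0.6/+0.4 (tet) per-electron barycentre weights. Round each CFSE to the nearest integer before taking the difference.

-2075

V sits in group 5; removing 3 electrons leaves V³⁺ with 5 − 3 = 2 d electrons.
In an octahedral site d² (HS) is t2g^2 e_g^0, giving CFSE(oct) = -0.8Δo = -6224 cm⁻¹.
Tetrahedral e^2 t2^0 gives -1.2Δₜ = -1.2 × (4/9) × 7780 = -4149 cm⁻¹.
Subtracting, OSPE = -6224 − (-4149) = -2075 cm⁻¹.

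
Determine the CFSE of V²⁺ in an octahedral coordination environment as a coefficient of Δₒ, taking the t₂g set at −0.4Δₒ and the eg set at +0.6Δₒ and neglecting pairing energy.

Group 5 minus oxidation state +2 gives a d³ configuration for V²⁺.
For octahedral d³ the high- and low-spin configurations coincide.
Configuration: t₂g³ eg⁰.
CFSE = 3(-0.4Δₒ) + 0(0.6Δₒ) = -1.2Δₒ + 0.0Δₒ = -1.2Δₒ.

-1.2 Δₒ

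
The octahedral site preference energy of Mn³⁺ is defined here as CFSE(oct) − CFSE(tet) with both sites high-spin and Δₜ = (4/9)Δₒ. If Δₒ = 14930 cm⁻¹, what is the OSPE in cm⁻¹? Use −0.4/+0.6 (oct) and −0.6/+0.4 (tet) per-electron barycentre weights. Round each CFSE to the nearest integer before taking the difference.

Mn sits in group 7; removing 3 electrons leaves Mn³⁺ with 7 − 3 = 4 d electrons.
In an octahedral site d⁴ (HS) is t2g^3 e_g^1, giving CFSE(oct) = -0.6Δₒ = -8958 cm⁻¹.
Tetrahedral: e^2 t2^2, CFSE = 2(−0.6) + 2(+0.4) = -0.4Δₜ = -0.4 × (4/9) × 14930 = -2654 cm⁻¹.
OSPE = -8958 − (-2654) = -6304 cm⁻¹.

-6304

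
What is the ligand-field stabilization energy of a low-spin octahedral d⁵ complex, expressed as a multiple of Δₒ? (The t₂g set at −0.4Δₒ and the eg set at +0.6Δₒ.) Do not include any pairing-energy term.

-2.0 Δₒ

Configuration: t₂g⁵ eg⁰.
CFSE = 5(-0.4Δₒ) + 0(0.6Δₒ) = -2.0Δₒ + 0.0Δₒ = -2.0Δₒ.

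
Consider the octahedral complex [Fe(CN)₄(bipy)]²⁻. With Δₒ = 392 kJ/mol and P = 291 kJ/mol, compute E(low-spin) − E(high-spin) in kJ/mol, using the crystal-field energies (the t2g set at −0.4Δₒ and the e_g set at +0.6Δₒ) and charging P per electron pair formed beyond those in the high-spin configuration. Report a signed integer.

Ligand charges: 4×(-1) from CN⁻ and 1×(+0) from bipy sum to -4; with overall charge -2, Fe is +2.
Fe is in group 8, so Fe²⁺ is d⁶ (8 − 2 = 6).
In the high-spin limit (t2g^4 e_g^2) the orbital term is -0.4Δₒ = -157 kJ/mol, with no excess pairing.
For low-spin the configuration is t2g^6 e_g^0: orbital energy -2.4 × 392 = -941 kJ/mol, and 2 additional pairs relative to high-spin add 582 kJ/mol, giving -359 kJ/mol.
E(LS) − E(HS) = -359 − (-157) = -202 kJ/mol.

-202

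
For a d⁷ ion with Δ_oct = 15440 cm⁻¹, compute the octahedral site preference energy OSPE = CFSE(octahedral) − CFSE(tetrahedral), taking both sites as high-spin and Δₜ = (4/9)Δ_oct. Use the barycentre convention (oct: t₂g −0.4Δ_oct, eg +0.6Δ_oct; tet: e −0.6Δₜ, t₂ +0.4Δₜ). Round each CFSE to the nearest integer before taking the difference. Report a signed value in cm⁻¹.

In an octahedral site d⁷ (HS) is t₂g⁵ eg², giving CFSE(oct) = -0.8Δ_oct = -12352 cm⁻¹.
Tetrahedral: e⁴ t₂³, CFSE = 4(−0.6) + 3(+0.4) = -1.2Δₜ = -1.2 × (4/9) × 15440 = -8235 cm⁻¹.
OSPE = CFSE(oct) − CFSE(tet) = -12352 − (-8235) = -4117 cm⁻¹.

-4117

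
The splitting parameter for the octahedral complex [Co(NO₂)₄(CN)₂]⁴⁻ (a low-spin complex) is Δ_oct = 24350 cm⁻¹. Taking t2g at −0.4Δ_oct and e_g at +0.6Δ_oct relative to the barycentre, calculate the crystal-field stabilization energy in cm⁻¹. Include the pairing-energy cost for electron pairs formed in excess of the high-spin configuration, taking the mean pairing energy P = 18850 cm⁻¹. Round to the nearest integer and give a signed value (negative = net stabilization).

-24980

Ligand charges: 4×(-1) from NO₂⁻ and 2×(-1) from CN⁻ sum to -6; with overall charge -4, Co is +2.
Co is in group 9, so Co²⁺ is d⁷ (9 − 2 = 7).
Electron filling gives t2g^6 e_g^1.
Orbital CFSE = 6(-0.4) + 1(0.6) = -1.8Δ_oct = -1.8 × 24350 = -43830 cm⁻¹.
Pairing penalty: 3 pairs vs 2 in the high-spin reference → 1 extra × P = 18850 cm⁻¹.
Overall CFSE = -43830 + 18850 = -24980 cm⁻¹.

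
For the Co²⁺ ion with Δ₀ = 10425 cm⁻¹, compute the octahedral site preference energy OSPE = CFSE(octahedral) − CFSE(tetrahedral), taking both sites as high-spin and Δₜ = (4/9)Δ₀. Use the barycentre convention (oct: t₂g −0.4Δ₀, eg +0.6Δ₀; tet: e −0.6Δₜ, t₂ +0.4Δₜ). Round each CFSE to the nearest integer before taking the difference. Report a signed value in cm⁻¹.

Group 9 minus oxidation state +2 gives a d⁷ configuration for Co²⁺.
In an octahedral site d⁷ (HS) is t2g^5 e_g^2, giving CFSE(oct) = -0.8Δ₀ = -8340 cm⁻¹.
In a tetrahedral site the filling is e^4 t2^3: CFSE(tet) = -1.2Δₜ = -1.2 × (4/9)(10425) = -5560 cm⁻¹.
OSPE = CFSE(oct) − CFSE(tet) = -8340 − (-5560) = -2780 cm⁻¹.

-2780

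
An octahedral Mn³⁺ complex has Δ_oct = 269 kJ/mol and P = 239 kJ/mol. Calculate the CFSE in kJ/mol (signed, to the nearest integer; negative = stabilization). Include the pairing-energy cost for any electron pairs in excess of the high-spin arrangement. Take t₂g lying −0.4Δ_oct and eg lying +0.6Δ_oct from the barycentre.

-191

Mn sits in group 7; removing 3 electrons leaves Mn³⁺ with 7 − 3 = 4 d electrons.
Since Δ_oct = 269 kJ/mol > P = 239 kJ/mol, the complex adopts the low-spin configuration.
Filling d⁴ accordingly: t₂g⁴ eg⁰.
Orbital CFSE = -1.6Δ_oct = -1.6 × 269 = -430 kJ/mol.
Excess pairs vs high-spin: 1 − 0 = 1; pairing cost = +239 kJ/mol.
Net CFSE = -430 + 239 = -191 kJ/mol.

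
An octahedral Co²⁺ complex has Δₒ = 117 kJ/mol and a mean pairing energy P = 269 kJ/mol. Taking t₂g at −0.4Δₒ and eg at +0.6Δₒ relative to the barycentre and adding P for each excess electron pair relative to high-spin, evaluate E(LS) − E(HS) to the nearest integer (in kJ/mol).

152

Co²⁺: group 9, so d-count = 9 − 2 = 7.
High-spin: t₂g⁵ eg², CFSE = -0.8Δₒ = -94 kJ/mol.
For low-spin the configuration is t₂g⁶ eg¹: orbital energy -1.8 × 117 = -211 kJ/mol, and 1 additional pair relative to high-spin adds 269 kJ/mol, giving 58 kJ/mol.
The difference is 58 − (-94) = 152 kJ/mol, so high-spin lies lower.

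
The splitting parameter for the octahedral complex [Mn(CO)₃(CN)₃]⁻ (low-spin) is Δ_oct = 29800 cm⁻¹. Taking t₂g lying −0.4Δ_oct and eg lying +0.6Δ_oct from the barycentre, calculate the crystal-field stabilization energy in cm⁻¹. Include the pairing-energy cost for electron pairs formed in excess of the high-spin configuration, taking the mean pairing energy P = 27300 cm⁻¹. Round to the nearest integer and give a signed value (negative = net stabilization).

-5000

Ligand charges: 3×(+0) from CO and 3×(-1) from CN⁻ sum to -3; with overall charge -1, Mn is +2.
Mn²⁺: group 7, so d-count = 7 − 2 = 5.
Configuration: t₂g⁵ eg⁰.
Orbital CFSE = 5(-0.4) + 0(0.6) = -2.0Δ_oct = -2.0 × 29800 = -59600 cm⁻¹.
High-spin d⁵ would be t₂g³ eg² with 0 pairs; low-spin has 2, so 2 excess pairs cost +2P = +54600 cm⁻¹.
Combining: -59600 + 54600 = -5000 cm⁻¹.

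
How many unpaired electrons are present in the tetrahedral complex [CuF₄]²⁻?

Each F⁻ contributes -1; 4 × (-1) = -4. With overall charge -2, Cu is in the +2 oxidation state.
Cu is in group 11, so Cu²⁺ is d⁹ (11 − 2 = 9).
Tetrahedral splitting is small, so the complex is high-spin.
Configuration: e⁴ t₂⁵, giving 1 unpaired electron.

1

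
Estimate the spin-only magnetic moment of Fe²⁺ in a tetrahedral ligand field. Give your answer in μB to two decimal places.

4.90 μB

Group 8 minus oxidation state +2 gives a d⁶ configuration for Fe²⁺.
Tetrahedral fields are weak (Δₜ ≈ 4/9 Δₒ), so electrons fill high-spin.
Configuration: e^3 t2^3 → 4 unpaired electrons.
μ(spin-only) = √[4(4+2)] = √24 ≈ 4.90 μB.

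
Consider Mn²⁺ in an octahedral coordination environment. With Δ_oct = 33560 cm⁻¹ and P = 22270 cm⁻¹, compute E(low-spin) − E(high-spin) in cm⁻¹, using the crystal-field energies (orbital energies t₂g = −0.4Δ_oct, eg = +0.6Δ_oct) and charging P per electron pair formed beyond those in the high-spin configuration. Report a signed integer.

-22580

Mn²⁺: group 7, so d-count = 7 − 2 = 5.
High-spin d⁵ fills as t₂g³ eg² with CFSE 3(−0.4) + 2(+0.6) = 0.0Δ_oct = 0 cm⁻¹.
For low-spin the configuration is t₂g⁵ eg⁰: orbital energy -2.0 × 33560 = -67120 cm⁻¹, and 2 additional pairs relative to high-spin add 44540 cm⁻¹, giving -22580 cm⁻¹.
Thus E(LS) − E(HS) = -22580 cm⁻¹.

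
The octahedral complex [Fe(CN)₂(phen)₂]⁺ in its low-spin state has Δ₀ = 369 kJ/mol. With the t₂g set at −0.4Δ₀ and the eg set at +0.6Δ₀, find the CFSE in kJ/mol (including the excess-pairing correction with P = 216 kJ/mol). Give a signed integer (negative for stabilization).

-306

Ligand charges: 2×(-1) from CN⁻ and 2×(+0) from phen sum to -2; with overall charge +1, Fe is +3.
Group 8 minus oxidation state +3 gives a d⁵ configuration for Fe³⁺.
Configuration: t₂g⁵ eg⁰.
The orbital stabilization is -2.0Δ₀ = -2.0 × 369 = -738 kJ/mol.
Pairing penalty: 2 pairs vs 0 in the high-spin reference → 2 extra × P = 432 kJ/mol.
Overall CFSE = -738 + 432 = -306 kJ/mol.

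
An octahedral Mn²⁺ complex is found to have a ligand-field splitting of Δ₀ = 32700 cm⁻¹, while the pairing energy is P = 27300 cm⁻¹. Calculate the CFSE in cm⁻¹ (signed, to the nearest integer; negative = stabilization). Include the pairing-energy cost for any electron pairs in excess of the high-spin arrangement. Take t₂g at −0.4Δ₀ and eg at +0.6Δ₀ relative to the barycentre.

-10800

Mn sits in group 7; removing 2 electrons leaves Mn²⁺ with 7 − 2 = 5 d electrons.
With Δ₀ > P the complex is low-spin.
Configuration: t₂g⁵ eg⁰.
Orbital CFSE = -2.0Δ₀ = -2.0 × 32700 = -65400 cm⁻¹.
Excess pairs vs high-spin: 2 − 0 = 2; pairing cost = +54600 cm⁻¹.
Net CFSE = -65400 + 54600 = -10800 cm⁻¹.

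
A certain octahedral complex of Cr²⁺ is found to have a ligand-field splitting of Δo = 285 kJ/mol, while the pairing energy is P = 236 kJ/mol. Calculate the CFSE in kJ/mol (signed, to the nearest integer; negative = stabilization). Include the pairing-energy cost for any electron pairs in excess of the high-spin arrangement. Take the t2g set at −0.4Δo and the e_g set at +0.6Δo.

-220

Cr²⁺: group 6, so d-count = 6 − 2 = 4.
Since Δo = 285 kJ/mol > P = 236 kJ/mol, the complex adopts the low-spin configuration.
Filling d⁴ accordingly: t2g^4 e_g^0.
Orbital CFSE = -1.6Δo = -1.6 × 285 = -456 kJ/mol.
Excess pairs vs high-spin: 1 − 0 = 1; pairing cost = +236 kJ/mol.
Net CFSE = -456 + 236 = -220 kJ/mol.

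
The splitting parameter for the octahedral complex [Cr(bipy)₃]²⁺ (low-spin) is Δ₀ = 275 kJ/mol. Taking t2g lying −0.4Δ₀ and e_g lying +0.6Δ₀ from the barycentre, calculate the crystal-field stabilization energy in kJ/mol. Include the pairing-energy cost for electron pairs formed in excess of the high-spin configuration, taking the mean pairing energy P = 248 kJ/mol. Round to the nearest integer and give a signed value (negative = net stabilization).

bipy is neutral, so the +2 overall charge sits on Cr: oxidation state +2.
Cr²⁺: group 6, so d-count = 6 − 2 = 4.
Electron filling gives t2g^4 e_g^0.
The orbital stabilization is -1.6Δ₀ = -1.6 × 275 = -440 kJ/mol.
Relative to high-spin t2g^3 e_g^1 (0 paired), the low-spin configuration has 1 additional pair, contributing +1 × 248 = +248 kJ/mol.
Combining: -440 + 248 = -192 kJ/mol.

-192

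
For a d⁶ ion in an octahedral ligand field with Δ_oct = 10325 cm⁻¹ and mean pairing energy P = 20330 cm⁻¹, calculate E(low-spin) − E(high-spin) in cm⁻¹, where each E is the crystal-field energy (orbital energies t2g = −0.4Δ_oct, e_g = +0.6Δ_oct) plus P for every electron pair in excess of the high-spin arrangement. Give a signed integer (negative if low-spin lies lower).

20010

In the high-spin limit (t2g^4 e_g^2) the orbital term is -0.4Δ_oct = -4130 cm⁻¹, with no excess pairing.
Low-spin t2g^6 e_g^0 gives -2.4Δ_oct = -24780 cm⁻¹, but forming 2 extra pairs costs 2P = 40660 cm⁻¹, so E(LS) = -24780 + 40660 = 15880 cm⁻¹.
E(LS) − E(HS) = 15880 − (-4130) = 20010 cm⁻¹.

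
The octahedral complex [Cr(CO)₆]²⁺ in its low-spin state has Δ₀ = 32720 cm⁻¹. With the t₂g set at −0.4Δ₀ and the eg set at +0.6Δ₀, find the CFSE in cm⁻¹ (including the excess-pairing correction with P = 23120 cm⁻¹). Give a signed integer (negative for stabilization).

-29232

CO is neutral, so the +2 overall charge sits on Cr: oxidation state +2.
Cr²⁺: group 6, so d-count = 6 − 2 = 4.
Electron filling gives t₂g⁴ eg⁰.
CFSE(orbital) = 4×(-0.4Δ₀) + 0×(0.6Δ₀) = -1.6Δ₀; with Δ₀ = 32720 cm⁻¹ that is -52352 cm⁻¹.
Relative to high-spin t₂g³ eg¹ (0 paired), the low-spin configuration has 1 additional pair, contributing +1 × 23120 = +23120 cm⁻¹.
Combining: -52352 + 23120 = -29232 cm⁻¹.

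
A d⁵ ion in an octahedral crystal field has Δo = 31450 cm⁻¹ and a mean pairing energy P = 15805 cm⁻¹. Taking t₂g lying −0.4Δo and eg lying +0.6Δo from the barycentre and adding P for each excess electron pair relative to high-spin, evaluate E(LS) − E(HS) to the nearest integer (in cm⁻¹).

-31290

High-spin: t₂g³ eg², CFSE = 0.0Δo = 0 cm⁻¹.
For low-spin the configuration is t₂g⁵ eg⁰: orbital energy -2.0 × 31450 = -62900 cm⁻¹, and 2 additional pairs relative to high-spin add 31610 cm⁻¹, giving -31290 cm⁻¹.
Thus E(LS) − E(HS) = -31290 cm⁻¹.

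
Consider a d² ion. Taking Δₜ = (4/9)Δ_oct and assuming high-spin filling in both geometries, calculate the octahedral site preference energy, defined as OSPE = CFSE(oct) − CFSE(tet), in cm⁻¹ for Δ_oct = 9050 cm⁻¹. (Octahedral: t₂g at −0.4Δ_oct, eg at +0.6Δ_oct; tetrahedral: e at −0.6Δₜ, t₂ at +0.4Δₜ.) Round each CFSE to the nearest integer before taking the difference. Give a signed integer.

-2413

In an octahedral site d² (HS) is t₂g² eg⁰, giving CFSE(oct) = -0.8Δ_oct = -7240 cm⁻¹.
Tetrahedral e² t₂⁰ gives -1.2Δₜ = -1.2 × (4/9) × 9050 = -4827 cm⁻¹.
OSPE = -7240 − (-4827) = -2413 cm⁻¹.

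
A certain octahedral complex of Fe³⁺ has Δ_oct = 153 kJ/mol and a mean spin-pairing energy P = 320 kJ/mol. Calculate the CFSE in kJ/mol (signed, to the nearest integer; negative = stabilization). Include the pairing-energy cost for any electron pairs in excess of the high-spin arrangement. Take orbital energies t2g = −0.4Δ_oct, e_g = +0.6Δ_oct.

Fe sits in group 8; removing 3 electrons leaves Fe³⁺ with 8 − 3 = 5 d electrons.
Here Δ_oct < P (153 < 320), so the high-spin state is favoured.
Filling d⁵ accordingly: t2g^3 e_g^2.
Orbital CFSE = 0.0Δ_oct = 0.0 × 153 = 0 kJ/mol.
High-spin has no excess pairs, so no pairing correction applies.

0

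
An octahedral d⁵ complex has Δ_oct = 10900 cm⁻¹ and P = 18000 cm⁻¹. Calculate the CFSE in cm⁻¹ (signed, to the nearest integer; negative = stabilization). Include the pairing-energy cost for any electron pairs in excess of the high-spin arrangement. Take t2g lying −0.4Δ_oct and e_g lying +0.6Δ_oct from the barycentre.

Δ_oct < P, so pairing is avoided: the ground state is high-spin.
Configuration: t2g^3 e_g^2.
Orbital CFSE = 0.0Δ_oct = 0.0 × 10900 = 0 cm⁻¹.
High-spin has no excess pairs, so no pairing correction applies.

0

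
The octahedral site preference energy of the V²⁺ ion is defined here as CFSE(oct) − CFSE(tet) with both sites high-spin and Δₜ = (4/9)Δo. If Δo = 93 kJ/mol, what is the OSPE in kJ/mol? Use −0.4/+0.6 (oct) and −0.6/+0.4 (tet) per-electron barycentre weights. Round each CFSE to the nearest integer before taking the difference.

-79

V²⁺: group 5, so d-count = 5 − 2 = 3.
Octahedral (high-spin): t2g^3 e_g^0, CFSE = 3(−0.4) + 0(+0.6) = -1.2Δo = -1.2 × 93 = -112 kJ/mol.
In a tetrahedral site the filling is e^2 t2^1: CFSE(tet) = -0.8Δₜ = -0.8 × (4/9)(93) = -33 kJ/mol.
Subtracting, OSPE = -112 − (-33) = -79 kJ/mol.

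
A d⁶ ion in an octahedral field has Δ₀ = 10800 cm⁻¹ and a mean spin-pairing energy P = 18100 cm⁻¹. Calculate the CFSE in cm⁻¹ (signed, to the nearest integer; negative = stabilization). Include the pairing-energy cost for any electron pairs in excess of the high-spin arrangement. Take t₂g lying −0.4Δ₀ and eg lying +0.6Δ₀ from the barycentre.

With Δ₀ < P the complex is high-spin.
Filling d⁶ accordingly: t₂g⁴ eg².
Orbital CFSE = -0.4Δ₀ = -0.4 × 10800 = -4320 cm⁻¹.
High-spin has no excess pairs, so no pairing correction applies.

-4320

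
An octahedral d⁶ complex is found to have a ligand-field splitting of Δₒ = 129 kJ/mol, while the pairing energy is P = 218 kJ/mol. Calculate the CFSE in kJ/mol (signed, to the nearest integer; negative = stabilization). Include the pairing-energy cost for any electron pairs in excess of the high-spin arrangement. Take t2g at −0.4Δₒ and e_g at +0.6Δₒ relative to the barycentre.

-52

Here Δₒ < P (129 < 218), so the high-spin state is favoured.
Configuration: t2g^4 e_g^2.
Orbital CFSE = -0.4Δₒ = -0.4 × 129 = -52 kJ/mol.
High-spin has no excess pairs, so no pairing correction applies.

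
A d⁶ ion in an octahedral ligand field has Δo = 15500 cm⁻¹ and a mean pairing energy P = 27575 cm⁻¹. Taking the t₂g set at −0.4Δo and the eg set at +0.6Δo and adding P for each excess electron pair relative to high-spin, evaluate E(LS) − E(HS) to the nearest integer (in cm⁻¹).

24150

High-spin d⁶ fills as t₂g⁴ eg² with CFSE 4(−0.4) + 2(+0.6) = -0.4Δo = -6200 cm⁻¹.
Low-spin: t₂g⁶ eg⁰, orbital CFSE = -2.4Δo = -37200 cm⁻¹; plus 2 excess pairs × P = +55150 cm⁻¹; total 17950 cm⁻¹.
The difference is 17950 − (-6200) = 24150 cm⁻¹, so high-spin lies lower.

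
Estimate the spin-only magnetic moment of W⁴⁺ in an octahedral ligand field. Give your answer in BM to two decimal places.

Group 6 minus oxidation state +4 gives a d² configuration for W⁴⁺.
Configuration: t₂g² eg⁰ → 2 unpaired electrons.
μ(spin-only) = √[2(2+2)] = √8 ≈ 2.83 BM.

2.83 BM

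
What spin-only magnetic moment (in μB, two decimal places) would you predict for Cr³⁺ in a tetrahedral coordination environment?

3.87 μB

Group 6 minus oxidation state +3 gives a d³ configuration for Cr³⁺.
With tetrahedral geometry the complex is necessarily high-spin.
Configuration: e² t₂¹ → 3 unpaired electrons.
μ(spin-only) = √[3(3+2)] = √15 ≈ 3.87 μB.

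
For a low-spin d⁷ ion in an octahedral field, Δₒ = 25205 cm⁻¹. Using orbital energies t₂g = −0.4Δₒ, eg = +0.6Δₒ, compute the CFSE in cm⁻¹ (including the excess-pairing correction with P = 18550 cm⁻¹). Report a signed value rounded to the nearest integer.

-26819

Electron filling gives t₂g⁶ eg¹.
Orbital CFSE = 6(-0.4) + 1(0.6) = -1.8Δₒ = -1.8 × 25205 = -45369 cm⁻¹.
Pairing penalty: 3 pairs vs 2 in the high-spin reference → 1 extra × P = 18550 cm⁻¹.
Net CFSE = -45369 + 18550 = -26819 cm⁻¹.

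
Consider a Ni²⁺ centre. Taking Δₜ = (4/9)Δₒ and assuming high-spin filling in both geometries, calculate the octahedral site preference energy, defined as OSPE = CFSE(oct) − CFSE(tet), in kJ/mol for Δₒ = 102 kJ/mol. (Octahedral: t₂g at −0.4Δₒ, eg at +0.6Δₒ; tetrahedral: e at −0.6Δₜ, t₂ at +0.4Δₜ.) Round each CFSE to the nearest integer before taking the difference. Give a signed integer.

Ni sits in group 10; removing 2 electrons leaves Ni²⁺ with 10 − 2 = 8 d electrons.
Octahedral high-spin t₂g⁶ eg²: CFSE = -1.2 × 102 = -122 kJ/mol.
Tetrahedral: e⁴ t₂⁴, CFSE = 4(−0.6) + 4(+0.4) = -0.8Δₜ = -0.8 × (4/9) × 102 = -36 kJ/mol.
Subtracting, OSPE = -122 − (-36) = -86 kJ/mol.

-86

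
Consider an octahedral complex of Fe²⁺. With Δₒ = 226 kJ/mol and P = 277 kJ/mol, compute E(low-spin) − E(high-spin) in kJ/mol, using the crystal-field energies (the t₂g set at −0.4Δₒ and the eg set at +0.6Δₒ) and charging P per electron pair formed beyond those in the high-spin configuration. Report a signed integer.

102

Group 8 minus oxidation state +2 gives a d⁶ configuration for Fe²⁺.
In the high-spin limit (t₂g⁴ eg²) the orbital term is -0.4Δₒ = -90 kJ/mol, with no excess pairing.
For low-spin the configuration is t₂g⁶ eg⁰: orbital energy -2.4 × 226 = -542 kJ/mol, and 2 additional pairs relative to high-spin add 554 kJ/mol, giving 12 kJ/mol.
E(LS) − E(HS) = 12 − (-90) = 102 kJ/mol.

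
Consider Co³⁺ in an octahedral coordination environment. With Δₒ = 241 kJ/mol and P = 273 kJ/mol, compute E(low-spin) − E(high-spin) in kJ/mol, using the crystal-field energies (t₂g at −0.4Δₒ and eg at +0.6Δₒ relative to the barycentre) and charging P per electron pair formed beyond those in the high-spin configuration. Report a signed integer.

Co sits in group 9; removing 3 electrons leaves Co³⁺ with 9 − 3 = 6 d electrons.
High-spin: t₂g⁴ eg², CFSE = -0.4Δₒ = -96 kJ/mol.
For low-spin the configuration is t₂g⁶ eg⁰: orbital energy -2.4 × 241 = -578 kJ/mol, and 2 additional pairs relative to high-spin add 546 kJ/mol, giving -32 kJ/mol.
E(LS) − E(HS) = -32 − (-96) = 64 kJ/mol.

64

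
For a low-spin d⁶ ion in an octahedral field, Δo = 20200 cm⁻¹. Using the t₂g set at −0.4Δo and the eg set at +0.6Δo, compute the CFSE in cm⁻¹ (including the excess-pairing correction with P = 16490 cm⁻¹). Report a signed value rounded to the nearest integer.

Electron filling gives t₂g⁶ eg⁰.
CFSE(orbital) = 6×(-0.4Δo) + 0×(0.6Δo) = -2.4Δo; with Δo = 20200 cm⁻¹ that is -48480 cm⁻¹.
Pairing penalty: 3 pairs vs 1 in the high-spin reference → 2 extra × P = 32980 cm⁻¹.
Net CFSE = -48480 + 32980 = -15500 cm⁻¹.

-15500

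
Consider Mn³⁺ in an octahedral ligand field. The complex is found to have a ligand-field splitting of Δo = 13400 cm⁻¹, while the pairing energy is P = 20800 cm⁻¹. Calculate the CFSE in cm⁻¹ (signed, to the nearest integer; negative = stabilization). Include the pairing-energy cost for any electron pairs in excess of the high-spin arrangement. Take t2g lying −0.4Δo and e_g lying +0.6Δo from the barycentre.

-8040

Mn³⁺: group 7, so d-count = 7 − 3 = 4.
With Δo < P the complex is high-spin.
That gives t2g^3 e_g^1.
Orbital CFSE = -0.6Δo = -0.6 × 13400 = -8040 cm⁻¹.
High-spin has no excess pairs, so no pairing correction applies.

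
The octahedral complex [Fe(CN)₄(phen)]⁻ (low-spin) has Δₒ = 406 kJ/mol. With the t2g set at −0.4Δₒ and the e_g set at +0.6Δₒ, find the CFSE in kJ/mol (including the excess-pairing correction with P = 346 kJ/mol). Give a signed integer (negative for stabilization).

-120

Ligand charges: 4×(-1) from CN⁻ and 1×(+0) from phen sum to -4; with overall charge -1, Fe is +3.
Fe sits in group 8; removing 3 electrons leaves Fe³⁺ with 8 − 3 = 5 d electrons.
Configuration: t2g^5 e_g^0.
Orbital CFSE = 5(-0.4) + 0(0.6) = -2.0Δₒ = -2.0 × 406 = -812 kJ/mol.
Pairing penalty: 2 pairs vs 0 in the high-spin reference → 2 extra × P = 692 kJ/mol.
Overall CFSE = -812 + 692 = -120 kJ/mol.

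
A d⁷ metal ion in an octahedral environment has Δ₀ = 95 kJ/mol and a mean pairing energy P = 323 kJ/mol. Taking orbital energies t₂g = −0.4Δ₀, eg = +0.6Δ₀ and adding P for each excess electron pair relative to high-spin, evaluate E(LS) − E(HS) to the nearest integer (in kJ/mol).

In the high-spin limit (t₂g⁵ eg²) the orbital term is -0.8Δ₀ = -76 kJ/mol, with no excess pairing.
Low-spin: t₂g⁶ eg¹, orbital CFSE = -1.8Δ₀ = -171 kJ/mol; plus 1 excess pair × P = +323 kJ/mol; total 152 kJ/mol.
The difference is 152 − (-76) = 228 kJ/mol, so high-spin lies lower.

228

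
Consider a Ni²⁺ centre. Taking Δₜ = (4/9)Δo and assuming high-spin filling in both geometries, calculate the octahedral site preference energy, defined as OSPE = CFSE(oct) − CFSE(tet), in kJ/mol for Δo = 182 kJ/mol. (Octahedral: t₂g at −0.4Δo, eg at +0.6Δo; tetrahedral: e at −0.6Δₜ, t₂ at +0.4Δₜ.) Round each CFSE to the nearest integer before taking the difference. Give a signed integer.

Ni sits in group 10; removing 2 electrons leaves Ni²⁺ with 10 − 2 = 8 d electrons.
In an octahedral site d⁸ (HS) is t₂g⁶ eg², giving CFSE(oct) = -1.2Δo = -218 kJ/mol.
In a tetrahedral site the filling is e⁴ t₂⁴: CFSE(tet) = -0.8Δₜ = -0.8 × (4/9)(182) = -65 kJ/mol.
OSPE = -218 − (-65) = -153 kJ/mol.

-153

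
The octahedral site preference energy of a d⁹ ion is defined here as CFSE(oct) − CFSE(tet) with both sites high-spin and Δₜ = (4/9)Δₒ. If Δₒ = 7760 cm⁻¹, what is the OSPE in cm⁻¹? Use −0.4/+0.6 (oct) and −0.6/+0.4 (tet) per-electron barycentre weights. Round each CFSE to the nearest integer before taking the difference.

Octahedral (high-spin): t₂g⁶ eg³, CFSE = 6(−0.4) + 3(+0.6) = -0.6Δₒ = -0.6 × 7760 = -4656 cm⁻¹.
Tetrahedral e⁴ t₂⁵ gives -0.4Δₜ = -0.4 × (4/9) × 7760 = -1380 cm⁻¹.
OSPE = -4656 − (-1380) = -3276 cm⁻¹.

-3276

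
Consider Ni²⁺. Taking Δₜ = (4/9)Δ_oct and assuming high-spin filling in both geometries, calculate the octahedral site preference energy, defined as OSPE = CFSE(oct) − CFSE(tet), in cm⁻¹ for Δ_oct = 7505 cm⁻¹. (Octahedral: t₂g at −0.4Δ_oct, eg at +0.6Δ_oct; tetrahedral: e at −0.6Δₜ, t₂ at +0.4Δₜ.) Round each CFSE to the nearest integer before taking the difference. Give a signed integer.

-6338

Ni is in group 10, so Ni²⁺ is d⁸ (10 − 2 = 8).
Octahedral (high-spin): t2g^6 e_g^2, CFSE = 6(−0.4) + 2(+0.6) = -1.2Δ_oct = -1.2 × 7505 = -9006 cm⁻¹.
Tetrahedral: e^4 t2^4, CFSE = 4(−0.6) + 4(+0.4) = -0.8Δₜ = -0.8 × (4/9) × 7505 = -2668 cm⁻¹.
OSPE = -9006 − (-2668) = -6338 cm⁻¹.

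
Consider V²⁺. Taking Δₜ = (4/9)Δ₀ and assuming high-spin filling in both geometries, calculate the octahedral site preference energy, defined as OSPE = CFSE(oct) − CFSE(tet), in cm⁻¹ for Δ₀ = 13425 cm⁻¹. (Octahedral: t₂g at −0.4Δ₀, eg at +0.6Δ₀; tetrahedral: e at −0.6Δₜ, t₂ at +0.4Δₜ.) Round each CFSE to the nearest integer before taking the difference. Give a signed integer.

Group 5 minus oxidation state +2 gives a d³ configuration for V²⁺.
In an octahedral site d³ (HS) is t₂g³ eg⁰, giving CFSE(oct) = -1.2Δ₀ = -16110 cm⁻¹.
Tetrahedral e² t₂¹ gives -0.8Δₜ = -0.8 × (4/9) × 13425 = -4773 cm⁻¹.
OSPE = CFSE(oct) − CFSE(tet) = -16110 − (-4773) = -11337 cm⁻¹.

-11337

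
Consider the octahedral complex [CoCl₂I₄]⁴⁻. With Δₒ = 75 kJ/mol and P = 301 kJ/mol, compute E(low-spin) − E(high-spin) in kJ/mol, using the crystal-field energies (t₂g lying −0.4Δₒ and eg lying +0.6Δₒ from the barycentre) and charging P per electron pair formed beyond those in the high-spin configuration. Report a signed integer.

Ligand charges: 2×(-1) from Cl⁻ and 4×(-1) from I⁻ sum to -6; with overall charge -4, Co is +2.
Co sits in group 9; removing 2 electrons leaves Co²⁺ with 9 − 2 = 7 d electrons.
High-spin: t₂g⁵ eg², CFSE = -0.8Δₒ = -60 kJ/mol.
Low-spin: t₂g⁶ eg¹, orbital CFSE = -1.8Δₒ = -135 kJ/mol; plus 1 excess pair × P = +301 kJ/mol; total 166 kJ/mol.
E(LS) − E(HS) = 166 − (-60) = 226 kJ/mol.

226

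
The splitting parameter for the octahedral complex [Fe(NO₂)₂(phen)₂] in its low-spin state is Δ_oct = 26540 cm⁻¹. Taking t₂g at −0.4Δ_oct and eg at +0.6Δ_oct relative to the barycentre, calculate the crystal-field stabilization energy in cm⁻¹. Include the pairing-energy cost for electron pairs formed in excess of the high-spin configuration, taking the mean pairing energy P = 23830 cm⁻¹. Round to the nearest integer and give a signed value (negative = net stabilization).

-16036

Ligand charges: 2×(-1) from NO₂⁻ and 2×(+0) from phen sum to -2; with overall charge +0, Fe is +2.
Fe²⁺: group 8, so d-count = 8 − 2 = 6.
Configuration: t₂g⁶ eg⁰.
Orbital CFSE = 6(-0.4) + 0(0.6) = -2.4Δ_oct = -2.4 × 26540 = -63696 cm⁻¹.
High-spin d⁶ would be t₂g⁴ eg² with 1 pair; low-spin has 3, so 2 excess pairs cost +2P = +47660 cm⁻¹.
Overall CFSE = -63696 + 47660 = -16036 cm⁻¹.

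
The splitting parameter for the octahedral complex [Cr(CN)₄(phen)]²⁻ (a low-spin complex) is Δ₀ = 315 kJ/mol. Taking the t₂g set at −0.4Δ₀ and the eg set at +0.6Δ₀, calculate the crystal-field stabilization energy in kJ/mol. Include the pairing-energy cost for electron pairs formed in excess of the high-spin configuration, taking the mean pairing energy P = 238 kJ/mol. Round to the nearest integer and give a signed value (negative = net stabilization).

Ligand charges: 4×(-1) from CN⁻ and 1×(+0) from phen sum to -4; with overall charge -2, Cr is +2.
Cr is in group 6, so Cr²⁺ is d⁴ (6 − 2 = 4).
Electron filling gives t₂g⁴ eg⁰.
CFSE(orbital) = 4×(-0.4Δ₀) + 0×(0.6Δ₀) = -1.6Δ₀; with Δ₀ = 315 kJ/mol that is -504 kJ/mol.
Pairing penalty: 1 pair vs 0 in the high-spin reference → 1 extra × P = 238 kJ/mol.
Combining: -504 + 238 = -266 kJ/mol.

-266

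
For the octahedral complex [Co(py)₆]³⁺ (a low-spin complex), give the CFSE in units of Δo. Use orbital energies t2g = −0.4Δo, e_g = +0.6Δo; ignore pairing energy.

-2.4 Δo

py is neutral, so the +3 overall charge sits on Co: oxidation state +3.
Co³⁺: group 9, so d-count = 9 − 3 = 6.
Configuration: t2g^6 e_g^0.
CFSE = 6(-0.4Δo) + 0(0.6Δo) = -2.4Δo + 0.0Δo = -2.4Δo.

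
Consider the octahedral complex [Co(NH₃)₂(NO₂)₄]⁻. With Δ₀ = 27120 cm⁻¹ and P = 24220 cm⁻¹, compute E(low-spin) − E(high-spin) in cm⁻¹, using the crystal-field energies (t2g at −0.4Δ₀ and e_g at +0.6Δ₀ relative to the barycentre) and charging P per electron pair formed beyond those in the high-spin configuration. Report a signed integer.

Ligand charges: 2×(+0) from NH₃ and 4×(-1) from NO₂⁻ sum to -4; with overall charge -1, Co is +3.
Co is in group 9, so Co³⁺ is d⁶ (9 − 3 = 6).
High-spin: t2g^4 e_g^2, CFSE = -0.4Δ₀ = -10848 cm⁻¹.
Low-spin t2g^6 e_g^0 gives -2.4Δ₀ = -65088 cm⁻¹, but forming 2 extra pairs costs 2P = 48440 cm⁻¹, so E(LS) = -65088 + 48440 = -16648 cm⁻¹.
E(LS) − E(HS) = -16648 − (-10848) = -5800 cm⁻¹.

-5800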